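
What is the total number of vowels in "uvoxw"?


Input string: 'uvoxw'
Operation: count vowels (a, e, i, o, u)
Scan: s[0]='u' (vowel), s[1]='v', s[2]='o' (vowel), s[3]='x', s[4]='w'
Vowels found: 2
Result: 2


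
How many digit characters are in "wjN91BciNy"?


Input string: 'wjN91BciNy'
Operation: count digit characters (0-9)
Scan: 'w', 'j', 'N', '9'(digit), '1'(digit), 'B', 'c', 'i', 'N', 'y'
Digits found: 2
Result: 2


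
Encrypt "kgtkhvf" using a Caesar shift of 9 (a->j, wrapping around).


Input: 'kgtkhvf', shift = 9
Operation: for each letter, (position + 9) mod 26
Mapping: 'k'(10+9=19)->'t', 'g'(6+9=15)->'p', 't'(19+9=28, 28 mod 26=2)->'c', 'k'(10+9=19)->'t', 'h'(7+9=16)->'q', 'v'(21+9=30, 30 mod 26=4)->'e', 'f'(5+9=14)->'o'
Result: tpctqeo


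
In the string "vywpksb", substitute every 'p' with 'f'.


Input string: 'vywpksb'
Operation: replace 'p' with 'f'
Positions of 'p': 3
After replacement: vywfksb


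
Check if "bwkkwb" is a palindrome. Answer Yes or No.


Input string: 'bwkkwb'
Reversed: 'bwkkwb'
Compare pairs: s[0]='b' vs s[5]='b' (match), s[1]='w' vs s[4]='w' (match), s[2]='k' vs s[3]='k' (match)
Palindrome: Yes


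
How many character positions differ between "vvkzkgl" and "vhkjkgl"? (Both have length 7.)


String 1: 'vvkzkgl'
String 2: 'vhkjkgl'
Compare each position: pos 0: 'v'=='v', pos 1: 'v'!='h', pos 2: 'k'=='k', pos 3: 'z'!='j', pos 4: 'k'=='k', pos 5: 'g'=='g', pos 6: 'l'=='l'
Differing positions: 2
Hamming distance: 2


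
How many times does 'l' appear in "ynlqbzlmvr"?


Input string: 'ynlqbzlmvr'
Target character: 'l'
Scan each position: s[2]='l', s[6]='l'
Matches found at indices: 2, 6
Total: 2


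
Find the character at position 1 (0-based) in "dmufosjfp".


Input string: 'dmufosjfp'
Operation: get character at index 1
Index mapping: s[0]='d', s[1]='m'
Result: 'm'


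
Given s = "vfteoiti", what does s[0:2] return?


Input string: 'vfteoiti'
Operation: slice [0:2]
Extract characters: s[0]='v', s[1]='f'
Result: vf


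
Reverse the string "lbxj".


Input string: 'lbxj'
Operation: reverse character order
Original order: 'l' -> 'b' -> 'x' -> 'j'
Reversed order: 'j' -> 'x' -> 'b' -> 'l'
Result: jxbl


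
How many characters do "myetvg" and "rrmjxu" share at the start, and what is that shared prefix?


String 1: 'myetvg'
String 2: 'rrmjxu'
Compare position by position:
pos 0: 'm' vs 'r' differ -> stop
Longest common prefix: "" (length 0)


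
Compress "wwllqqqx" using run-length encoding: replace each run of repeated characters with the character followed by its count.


Input: 'wwllqqqx'
Operation: identify consecutive runs
Runs: 'ww' -> w2, 'll' -> l2, 'qqq' -> q3, 'x' -> x1
Encoded: w2l2q3x1


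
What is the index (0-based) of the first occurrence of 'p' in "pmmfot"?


Input string: 'pmmfot'
Target: 'p'
Scanning left to right: s[0]='p'
First match at index: 0


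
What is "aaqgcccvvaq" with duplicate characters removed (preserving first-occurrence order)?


Input: 'aaqgcccvvaq'
Operation: keep first occurrence of each character
Scan: s[0]='a' new -> keep; s[1]='a' seen -> skip; s[2]='q' new -> keep; s[3]='g' new -> keep; s[4]='c' new -> keep; s[5]='c' seen -> skip; s[6]='c' seen -> skip; s[7]='v' new -> keep; s[8]='v' seen -> skip; s[9]='a' seen -> skip; s[10]='q' seen -> skip
Result: aqgcv


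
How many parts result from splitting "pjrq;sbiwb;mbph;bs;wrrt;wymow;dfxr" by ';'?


Input string: 'pjrq;sbiwb;mbph;bs;wrrt;wymow;dfxr'
Delimiter: ';'
Split result: 'pjrq', 'sbiwb', 'mbph', 'bs', 'wrrt', 'wymow', 'dfxr'
Number of parts: 7


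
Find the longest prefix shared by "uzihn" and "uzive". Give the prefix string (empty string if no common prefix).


String 1: 'uzihn'
String 2: 'uzive'
Compare position by position:
pos 0: 'u' vs 'u' match
pos 1: 'z' vs 'z' match
pos 2: 'i' vs 'i' match
pos 3: 'h' vs 'v' differ -> stop
Longest common prefix: "uzi" (length 3)


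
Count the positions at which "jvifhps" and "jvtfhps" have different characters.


String 1: 'jvifhps'
String 2: 'jvtfhps'
Compare each position: pos 0: 'j'=='j', pos 1: 'v'=='v', pos 2: 'i'!='t', pos 3: 'f'=='f', pos 4: 'h'=='h', pos 5: 'p'=='p', pos 6: 's'=='s'
Differing positions: 1
Hamming distance: 1


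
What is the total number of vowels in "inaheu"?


Input string: 'inaheu'
Operation: count vowels (a, e, i, o, u)
Scan: s[0]='i' (vowel), s[1]='n', s[2]='a' (vowel), s[3]='h', s[4]='e' (vowel), s[5]='u' (vowel)
Vowels found: 4
Result: 4


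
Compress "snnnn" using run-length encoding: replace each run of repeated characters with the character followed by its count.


Input: 'snnnn'
Operation: identify consecutive runs
Runs: 's' -> s1, 'nnnn' -> n4
Encoded: s1n4


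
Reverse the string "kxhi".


Input string: 'kxhi'
Operation: reverse character order
Original order: 'k' -> 'x' -> 'h' -> 'i'
Reversed order: 'i' -> 'h' -> 'x' -> 'k'
Result: ihxk


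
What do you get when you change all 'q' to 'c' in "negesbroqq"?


Input string: 'negesbroqq'
Operation: replace 'q' with 'c'
Positions of 'q': 8, 9
After replacement: negesbrocc


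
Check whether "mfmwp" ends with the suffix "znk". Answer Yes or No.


Input string: 'mfmwp'
Suffix to check: 'znk'
Last 3 characters of input: 'mwp'
Match: False
Result: No


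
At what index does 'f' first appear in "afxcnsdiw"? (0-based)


Input string: 'afxcnsdiw'
Target: 'f'
Scanning left to right: s[0]='a', s[1]='f'
First match at index: 1


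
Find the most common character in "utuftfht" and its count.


Input: 'utuftfht'
Operation: tally each character
Counts: 'f':2, 'h':1, 't':3, 'u':2
Maximum: 't' appears 3 times


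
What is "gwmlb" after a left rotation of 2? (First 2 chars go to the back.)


Input: 'gwmlb', shift = 2
Operation: split at index 2 and swap parts
Front part s[0:2] = 'gw'
Back part s[2:] = 'mlb'
Rotated = back + front = 'mlb' + 'gw'
Result: mlbgw


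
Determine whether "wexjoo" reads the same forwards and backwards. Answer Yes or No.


Input string: 'wexjoo'
Reversed: 'oojxew'
Compare pairs: s[0]='w' vs s[5]='o' (mismatch), s[1]='e' vs s[4]='o' (mismatch), s[2]='x' vs s[3]='j' (mismatch)
Palindrome: No


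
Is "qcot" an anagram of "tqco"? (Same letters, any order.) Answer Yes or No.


String 1: 'tqco' -> sorted: 'coqt'
String 2: 'qcot' -> sorted: 'coqt'
Compare sorted forms: 'coqt' == 'coqt'
Anagram: Yes


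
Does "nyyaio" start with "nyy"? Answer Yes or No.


Input string: 'nyyaio'
Prefix to check: 'nyy'
First 3 characters of input: 'nyy'
Match: True
Result: Yes


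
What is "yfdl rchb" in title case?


Input string: 'yfdl rchb'
Operation: capitalize first letter of each word
Word transformations: 'yfdl'->'Yfdl', 'rchb'->'Rchb'
Result: Yfdl Rchb


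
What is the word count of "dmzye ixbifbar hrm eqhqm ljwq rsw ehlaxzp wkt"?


Input string: 'dmzye ixbifbar hrm eqhqm ljwq rsw ehlaxzp wkt'
Operation: split by spaces
Words found: 'dmzye', 'ixbifbar', 'hrm', 'eqhqm', 'ljwq', 'rsw', 'ehlaxzp', 'wkt'
Word count: 8


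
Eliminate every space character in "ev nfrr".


Input string: 'ev nfrr'
Operation: remove all spaces
Words: 'ev', 'nfrr'
Join without spaces: evnfrr


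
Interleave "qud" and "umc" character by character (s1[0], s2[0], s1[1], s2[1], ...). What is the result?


String 1: 'qud'
String 2: 'umc'
Operation: alternate characters
Pairs: 'q'+'u', 'u'+'m', 'd'+'c'
Result: quumdc


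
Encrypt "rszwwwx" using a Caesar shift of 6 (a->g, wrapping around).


Input: 'rszwwwx', shift = 6
Operation: for each letter, (position + 6) mod 26
Mapping: 'r'(17+6=23)->'x', 's'(18+6=24)->'y', 'z'(25+6=31, 31 mod 26=5)->'f', 'w'(22+6=28, 28 mod 26=2)->'c', 'w'(22+6=28, 28 mod 26=2)->'c', 'w'(22+6=28, 28 mod 26=2)->'c', 'x'(23+6=29, 29 mod 26=3)->'d'
Result: xyfcccd


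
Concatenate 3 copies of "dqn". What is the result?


Input string: 'dqn'
Operation: repeat 3 times
Concatenation: 'dqn' + 'dqn' + 'dqn'
Result: dqndqndqn


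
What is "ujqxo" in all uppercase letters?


Input string: 'ujqxo'
Operation: convert each letter to uppercase
Mapping: 'u'->'U', 'j'->'J', 'q'->'Q', 'x'->'X', 'o'->'O'
Result: UJQXO


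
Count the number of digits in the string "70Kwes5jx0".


Input string: '70Kwes5jx0'
Operation: count digit characters (0-9)
Scan: '7'(digit), '0'(digit), 'K', 'w', 'e', 's', '5'(digit), 'j', 'x', '0'(digit)
Digits found: 4
Result: 4


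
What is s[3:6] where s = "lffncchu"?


Input string: 'lffncchu'
Operation: slice [3:6]
Extract characters: s[3]='n', s[4]='c', s[5]='c'
Result: ncc


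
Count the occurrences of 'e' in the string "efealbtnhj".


Input string: 'efealbtnhj'
Target character: 'e'
Scan each position: s[0]='e', s[2]='e'
Matches found at indices: 0, 2
Total: 2


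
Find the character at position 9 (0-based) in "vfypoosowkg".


Input string: 'vfypoosowkg'
Operation: get character at index 9
Index mapping: s[0]='v', s[1]='f', s[2]='y', s[3]='p', s[4]='o', s[5]='o', s[6]='s', s[7]='o', s[8]='w', s[9]='k'
Result: 'k'


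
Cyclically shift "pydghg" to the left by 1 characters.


Input: 'pydghg', shift = 1
Operation: split at index 1 and swap parts
Front part s[0:1] = 'p'
Back part s[1:] = 'ydghg'
Rotated = back + front = 'ydghg' + 'p'
Result: ydghgp


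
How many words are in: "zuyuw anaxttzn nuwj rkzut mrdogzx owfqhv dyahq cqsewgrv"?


Input string: 'zuyuw anaxttzn nuwj rkzut mrdogzx owfqhv dyahq cqsewgrv'
Operation: split by spaces
Words found: 'zuyuw', 'anaxttzn', 'nuwj', 'rkzut', 'mrdogzx', 'owfqhv', 'dyahq', 'cqsewgrv'
Word count: 8


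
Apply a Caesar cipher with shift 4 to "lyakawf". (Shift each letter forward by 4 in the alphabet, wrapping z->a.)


Input: 'lyakawf', shift = 4
Operation: for each letter, (position + 4) mod 26
Mapping: 'l'(11+4=15)->'p', 'y'(24+4=28, 28 mod 26=2)->'c', 'a'(0+4=4)->'e', 'k'(10+4=14)->'o', 'a'(0+4=4)->'e', 'w'(22+4=26, 26 mod 26=0)->'a', 'f'(5+4=9)->'j'
Result: pceoeaj


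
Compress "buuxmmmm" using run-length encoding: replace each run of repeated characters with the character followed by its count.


Input: 'buuxmmmm'
Operation: identify consecutive runs
Runs: 'b' -> b1, 'uu' -> u2, 'x' -> x1, 'mmmm' -> m4
Encoded: b1u2x1m4


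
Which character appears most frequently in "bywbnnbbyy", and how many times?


Input: 'bywbnnbbyy'
Operation: tally each character
Counts: 'b':4, 'n':2, 'w':1, 'y':3
Maximum: 'b' appears 4 times


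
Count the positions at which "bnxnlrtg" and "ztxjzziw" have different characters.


String 1: 'bnxnlrtg'
String 2: 'ztxjzziw'
Compare each position: pos 0: 'b'!='z', pos 1: 'n'!='t', pos 2: 'x'=='x', pos 3: 'n'!='j', pos 4: 'l'!='z', pos 5: 'r'!='z', pos 6: 't'!='i', pos 7: 'g'!='w'
Differing positions: 7
Hamming distance: 7


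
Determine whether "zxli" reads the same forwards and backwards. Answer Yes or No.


Input string: 'zxli'
Reversed: 'ilxz'
Compare pairs: s[0]='z' vs s[3]='i' (mismatch), s[1]='x' vs s[2]='l' (mismatch)
Palindrome: No


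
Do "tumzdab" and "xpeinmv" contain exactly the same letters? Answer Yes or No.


String 1: 'tumzdab' -> sorted: 'abdmtuz'
String 2: 'xpeinmv' -> sorted: 'eimnpvx'
Compare sorted forms: 'abdmtuz' != 'eimnpvx'
Anagram: No


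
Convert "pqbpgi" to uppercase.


Input string: 'pqbpgi'
Operation: convert each letter to uppercase
Mapping: 'p'->'P', 'q'->'Q', 'b'->'B', 'p'->'P', 'g'->'G', 'i'->'I'
Result: PQBPGI


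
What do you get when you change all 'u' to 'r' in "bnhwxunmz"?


Input string: 'bnhwxunmz'
Operation: replace 'u' with 'r'
Positions of 'u': 5
After replacement: bnhwxrnmz


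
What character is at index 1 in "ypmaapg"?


Input string: 'ypmaapg'
Operation: get character at index 1
Index mapping: s[0]='y', s[1]='p'
Result: 'p'


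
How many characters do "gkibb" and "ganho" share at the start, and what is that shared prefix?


String 1: 'gkibb'
String 2: 'ganho'
Compare position by position:
pos 0: 'g' vs 'g' match
pos 1: 'k' vs 'a' differ -> stop
Longest common prefix: "g" (length 1)


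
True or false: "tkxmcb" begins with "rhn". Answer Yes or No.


Input string: 'tkxmcb'
Prefix to check: 'rhn'
First 3 characters of input: 'tkx'
Match: False
Result: No


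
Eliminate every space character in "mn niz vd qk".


Input string: 'mn niz vd qk'
Operation: remove all spaces
Words: 'mn', 'niz', 'vd', 'qk'
Join without spaces: mnnizvdqk


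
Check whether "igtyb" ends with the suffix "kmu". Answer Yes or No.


Input string: 'igtyb'
Suffix to check: 'kmu'
Last 3 characters of input: 'tyb'
Match: False
Result: No


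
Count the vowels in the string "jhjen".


Input string: 'jhjen'
Operation: count vowels (a, e, i, o, u)
Scan: s[0]='j', s[1]='h', s[2]='j', s[3]='e' (vowel), s[4]='n'
Vowels found: 1
Result: 1


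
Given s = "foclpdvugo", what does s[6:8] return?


Input string: 'foclpdvugo'
Operation: slice [6:8]
Extract characters: s[6]='v', s[7]='u'
Result: vu


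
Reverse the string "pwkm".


Input string: 'pwkm'
Operation: reverse character order
Original order: 'p' -> 'w' -> 'k' -> 'm'
Reversed order: 'm' -> 'k' -> 'w' -> 'p'
Result: mkwp


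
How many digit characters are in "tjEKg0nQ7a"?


Input string: 'tjEKg0nQ7a'
Operation: count digit characters (0-9)
Scan: 't', 'j', 'E', 'K', 'g', '0'(digit), 'n', 'Q', '7'(digit), 'a'
Digits found: 2
Result: 2


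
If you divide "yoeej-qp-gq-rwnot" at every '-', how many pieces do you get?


Input string: 'yoeej-qp-gq-rwnot'
Delimiter: '-'
Split result: 'yoeej', 'qp', 'gq', 'rwnot'
Number of parts: 4


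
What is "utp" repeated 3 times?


Input string: 'utp'
Operation: repeat 3 times
Concatenation: 'utp' + 'utp' + 'utp'
Result: utputputp


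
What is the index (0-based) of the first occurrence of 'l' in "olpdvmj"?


Input string: 'olpdvmj'
Target: 'l'
Scanning left to right: s[0]='o', s[1]='l'
First match at index: 1


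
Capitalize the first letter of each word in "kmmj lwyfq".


Input string: 'kmmj lwyfq'
Operation: capitalize first letter of each word
Word transformations: 'kmmj'->'Kmmj', 'lwyfq'->'Lwyfq'
Result: Kmmj Lwyfq


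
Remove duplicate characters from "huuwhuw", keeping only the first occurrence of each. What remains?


Input: 'huuwhuw'
Operation: keep first occurrence of each character
Scan: s[0]='h' new -> keep; s[1]='u' new -> keep; s[2]='u' seen -> skip; s[3]='w' new -> keep; s[4]='h' seen -> skip; s[5]='u' seen -> skip; s[6]='w' seen -> skip
Result: huw


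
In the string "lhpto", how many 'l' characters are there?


Input string: 'lhpto'
Target character: 'l'
Scan each position: s[0]='l'
Matches found at indices: 0
Total: 1


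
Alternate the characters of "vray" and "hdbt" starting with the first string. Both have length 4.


String 1: 'vray'
String 2: 'hdbt'
Operation: alternate characters
Pairs: 'v'+'h', 'r'+'d', 'a'+'b', 'y'+'t'
Result: vhrdabyt


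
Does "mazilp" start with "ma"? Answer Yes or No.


Input string: 'mazilp'
Prefix to check: 'ma'
First 2 characters of input: 'ma'
Match: True
Result: Yes


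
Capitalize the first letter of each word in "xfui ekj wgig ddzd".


Input string: 'xfui ekj wgig ddzd'
Operation: capitalize first letter of each word
Word transformations: 'xfui'->'Xfui', 'ekj'->'Ekj', 'wgig'->'Wgig', 'ddzd'->'Ddzd'
Result: Xfui Ekj Wgig Ddzd


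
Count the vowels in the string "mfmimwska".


Input string: 'mfmimwska'
Operation: count vowels (a, e, i, o, u)
Scan: s[0]='m', s[1]='f', s[2]='m', s[3]='i' (vowel), s[4]='m', s[5]='w', s[6]='s', s[7]='k', s[8]='a' (vowel)
Vowels found: 2
Result: 2


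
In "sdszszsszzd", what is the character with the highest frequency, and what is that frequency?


Input: 'sdszszsszzd'
Operation: tally each character
Counts: 'd':2, 's':5, 'z':4
Maximum: 's' appears 5 times


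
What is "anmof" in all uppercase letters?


Input string: 'anmof'
Operation: convert each letter to uppercase
Mapping: 'a'->'A', 'n'->'N', 'm'->'M', 'o'->'O', 'f'->'F'
Result: ANMOF


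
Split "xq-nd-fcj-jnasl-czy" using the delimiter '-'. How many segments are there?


Input string: 'xq-nd-fcj-jnasl-czy'
Delimiter: '-'
Split result: 'xq', 'nd', 'fcj', 'jnasl', 'czy'
Number of parts: 5


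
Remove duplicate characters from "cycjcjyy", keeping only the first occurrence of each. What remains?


Input: 'cycjcjyy'
Operation: keep first occurrence of each character
Scan: s[0]='c' new -> keep; s[1]='y' new -> keep; s[2]='c' seen -> skip; s[3]='j' new -> keep; s[4]='c' seen -> skip; s[5]='j' seen -> skip; s[6]='y' seen -> skip; s[7]='y' seen -> skip
Result: cyj


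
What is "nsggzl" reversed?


Input string: 'nsggzl'
Operation: reverse character order
Original order: 'n' -> 's' -> 'g' -> 'g' -> 'z' -> 'l'
Reversed order: 'l' -> 'z' -> 'g' -> 'g' -> 's' -> 'n'
Result: lzggsn


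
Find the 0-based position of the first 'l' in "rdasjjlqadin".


Input string: 'rdasjjlqadin'
Target: 'l'
Scanning left to right: s[0]='r', s[1]='d', s[2]='a', s[3]='s', s[4]='j', s[5]='j', s[6]='l'
First match at index: 6


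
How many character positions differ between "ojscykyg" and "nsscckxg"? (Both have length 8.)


String 1: 'ojscykyg'
String 2: 'nsscckxg'
Compare each position: pos 0: 'o'!='n', pos 1: 'j'!='s', pos 2: 's'=='s', pos 3: 'c'=='c', pos 4: 'y'!='c', pos 5: 'k'=='k', pos 6: 'y'!='x', pos 7: 'g'=='g'
Differing positions: 4
Hamming distance: 4


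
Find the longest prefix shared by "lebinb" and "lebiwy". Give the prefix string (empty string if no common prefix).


String 1: 'lebinb'
String 2: 'lebiwy'
Compare position by position:
pos 0: 'l' vs 'l' match
pos 1: 'e' vs 'e' match
pos 2: 'b' vs 'b' match
pos 3: 'i' vs 'i' match
pos 4: 'n' vs 'w' differ -> stop
Longest common prefix: "lebi" (length 4)


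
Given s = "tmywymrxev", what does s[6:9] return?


Input string: 'tmywymrxev'
Operation: slice [6:9]
Extract characters: s[6]='r', s[7]='x', s[8]='e'
Result: rxe


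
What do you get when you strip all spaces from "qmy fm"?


Input string: 'qmy fm'
Operation: remove all spaces
Words: 'qmy', 'fm'
Join without spaces: qmyfm


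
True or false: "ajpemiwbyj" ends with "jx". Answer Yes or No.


Input string: 'ajpemiwbyj'
Suffix to check: 'jx'
Last 2 characters of input: 'yj'
Match: False
Result: No


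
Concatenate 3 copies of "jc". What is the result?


Input string: 'jc'
Operation: repeat 3 times
Concatenation: 'jc' + 'jc' + 'jc'
Result: jcjcjc


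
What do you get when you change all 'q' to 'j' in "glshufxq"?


Input string: 'glshufxq'
Operation: replace 'q' with 'j'
Positions of 'q': 7
After replacement: glshufxj


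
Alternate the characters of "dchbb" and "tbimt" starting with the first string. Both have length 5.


String 1: 'dchbb'
String 2: 'tbimt'
Operation: alternate characters
Pairs: 'd'+'t', 'c'+'b', 'h'+'i', 'b'+'m', 'b'+'t'
Result: dtcbhibmbt


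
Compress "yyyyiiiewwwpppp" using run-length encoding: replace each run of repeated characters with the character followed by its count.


Input: 'yyyyiiiewwwpppp'
Operation: identify consecutive runs
Runs: 'yyyy' -> y4, 'iii' -> i3, 'e' -> e1, 'www' -> w3, 'pppp' -> p4
Encoded: y4i3e1w3p4


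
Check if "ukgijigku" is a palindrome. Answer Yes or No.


Input string: 'ukgijigku'
Reversed: 'ukgijigku'
Compare pairs: s[0]='u' vs s[8]='u' (match), s[1]='k' vs s[7]='k' (match), s[2]='g' vs s[6]='g' (match), s[3]='i' vs s[5]='i' (match)
Palindrome: Yes


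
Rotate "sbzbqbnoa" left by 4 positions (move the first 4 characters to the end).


Input: 'sbzbqbnoa', shift = 4
Operation: split at index 4 and swap parts
Front part s[0:4] = 'sbzb'
Back part s[4:] = 'qbnoa'
Rotated = back + front = 'qbnoa' + 'sbzb'
Result: qbnoasbzb


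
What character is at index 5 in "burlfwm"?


Input string: 'burlfwm'
Operation: get character at index 5
Index mapping: s[0]='b', s[1]='u', s[2]='r', s[3]='l', s[4]='f', s[5]='w'
Result: 'w'


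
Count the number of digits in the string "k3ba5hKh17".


Input string: 'k3ba5hKh17'
Operation: count digit characters (0-9)
Scan: 'k', '3'(digit), 'b', 'a', '5'(digit), 'h', 'K', 'h', '1'(digit), '7'(digit)
Digits found: 4
Result: 4


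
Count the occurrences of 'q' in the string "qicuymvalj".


Input string: 'qicuymvalj'
Target character: 'q'
Scan each position: s[0]='q'
Matches found at indices: 0
Total: 1


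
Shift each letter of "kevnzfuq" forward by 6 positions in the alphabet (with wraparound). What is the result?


Input: 'kevnzfuq', shift = 6
Operation: for each letter, (position + 6) mod 26
Mapping: 'k'(10+6=16)->'q', 'e'(4+6=10)->'k', 'v'(21+6=27, 27 mod 26=1)->'b', 'n'(13+6=19)->'t', 'z'(25+6=31, 31 mod 26=5)->'f', 'f'(5+6=11)->'l', 'u'(20+6=26, 26 mod 26=0)->'a', 'q'(16+6=22)->'w'
Result: qkbtflaw


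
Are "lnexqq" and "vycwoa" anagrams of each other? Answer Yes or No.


String 1: 'lnexqq' -> sorted: 'elnqqx'
String 2: 'vycwoa' -> sorted: 'acovwy'
Compare sorted forms: 'elnqqx' != 'acovwy'
Anagram: No


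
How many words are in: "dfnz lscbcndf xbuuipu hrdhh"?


Input string: 'dfnz lscbcndf xbuuipu hrdhh'
Operation: split by spaces
Words found: 'dfnz', 'lscbcndf', 'xbuuipu', 'hrdhh'
Word count: 4


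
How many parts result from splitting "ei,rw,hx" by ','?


Input string: 'ei,rw,hx'
Delimiter: ','
Split result: 'ei', 'rw', 'hx'
Number of parts: 3


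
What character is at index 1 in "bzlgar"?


Input string: 'bzlgar'
Operation: get character at index 1
Index mapping: s[0]='b', s[1]='z'
Result: 'z'


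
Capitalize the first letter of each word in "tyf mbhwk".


Input string: 'tyf mbhwk'
Operation: capitalize first letter of each word
Word transformations: 'tyf'->'Tyf', 'mbhwk'->'Mbhwk'
Result: Tyf Mbhwk


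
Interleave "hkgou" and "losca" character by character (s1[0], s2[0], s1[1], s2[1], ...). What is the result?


String 1: 'hkgou'
String 2: 'losca'
Operation: alternate characters
Pairs: 'h'+'l', 'k'+'o', 'g'+'s', 'o'+'c', 'u'+'a'
Result: hlkogsocua


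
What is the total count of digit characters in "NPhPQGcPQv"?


Input string: 'NPhPQGcPQv'
Operation: count digit characters (0-9)
Scan: 'N', 'P', 'h', 'P', 'Q', 'G', 'c', 'P', 'Q', 'v'
Digits found: 0
Result: 0


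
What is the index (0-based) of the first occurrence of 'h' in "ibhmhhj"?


Input string: 'ibhmhhj'
Target: 'h'
Scanning left to right: s[0]='i', s[1]='b', s[2]='h'
First match at index: 2


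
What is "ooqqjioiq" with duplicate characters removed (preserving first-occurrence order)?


Input: 'ooqqjioiq'
Operation: keep first occurrence of each character
Scan: s[0]='o' new -> keep; s[1]='o' seen -> skip; s[2]='q' new -> keep; s[3]='q' seen -> skip; s[4]='j' new -> keep; s[5]='i' new -> keep; s[6]='o' seen -> skip; s[7]='i' seen -> skip; s[8]='q' seen -> skip
Result: oqji


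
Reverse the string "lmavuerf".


Input string: 'lmavuerf'
Operation: reverse character order
Original order: 'l' -> 'm' -> 'a' -> 'v' -> 'u' -> 'e' -> 'r' -> 'f'
Reversed order: 'f' -> 'r' -> 'e' -> 'u' -> 'v' -> 'a' -> 'm' -> 'l'
Result: freuvaml


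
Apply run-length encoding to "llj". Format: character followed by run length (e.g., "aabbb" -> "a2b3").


Input: 'llj'
Operation: identify consecutive runs
Runs: 'll' -> l2, 'j' -> j1
Encoded: l2j1


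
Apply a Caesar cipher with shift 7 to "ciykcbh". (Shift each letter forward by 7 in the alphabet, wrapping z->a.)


Input: 'ciykcbh', shift = 7
Operation: for each letter, (position + 7) mod 26
Mapping: 'c'(2+7=9)->'j', 'i'(8+7=15)->'p', 'y'(24+7=31, 31 mod 26=5)->'f', 'k'(10+7=17)->'r', 'c'(2+7=9)->'j', 'b'(1+7=8)->'i', 'h'(7+7=14)->'o'
Result: jpfrjio


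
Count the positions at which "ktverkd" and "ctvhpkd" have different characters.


String 1: 'ktverkd'
String 2: 'ctvhpkd'
Compare each position: pos 0: 'k'!='c', pos 1: 't'=='t', pos 2: 'v'=='v', pos 3: 'e'!='h', pos 4: 'r'!='p', pos 5: 'k'=='k', pos 6: 'd'=='d'
Differing positions: 3
Hamming distance: 3


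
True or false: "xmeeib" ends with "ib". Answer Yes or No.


Input string: 'xmeeib'
Suffix to check: 'ib'
Last 2 characters of input: 'ib'
Match: True
Result: Yes


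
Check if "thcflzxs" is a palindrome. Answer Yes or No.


Input string: 'thcflzxs'
Reversed: 'sxzlfcht'
Compare pairs: s[0]='t' vs s[7]='s' (mismatch), s[1]='h' vs s[6]='x' (mismatch), s[2]='c' vs s[5]='z' (mismatch), s[3]='f' vs s[4]='l' (mismatch)
Palindrome: No


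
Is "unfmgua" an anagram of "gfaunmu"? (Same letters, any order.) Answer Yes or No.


String 1: 'gfaunmu' -> sorted: 'afgmnuu'
String 2: 'unfmgua' -> sorted: 'afgmnuu'
Compare sorted forms: 'afgmnuu' == 'afgmnuu'
Anagram: Yes


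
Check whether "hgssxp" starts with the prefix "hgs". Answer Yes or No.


Input string: 'hgssxp'
Prefix to check: 'hgs'
First 3 characters of input: 'hgs'
Match: True
Result: Yes


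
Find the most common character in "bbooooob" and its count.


Input: 'bbooooob'
Operation: tally each character
Counts: 'b':3, 'o':5
Maximum: 'o' appears 5 times


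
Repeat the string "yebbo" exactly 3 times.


Input string: 'yebbo'
Operation: repeat 3 times
Concatenation: 'yebbo' + 'yebbo' + 'yebbo'
Result: yebboyebboyebbo


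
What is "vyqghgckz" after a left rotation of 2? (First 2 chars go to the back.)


Input: 'vyqghgckz', shift = 2
Operation: split at index 2 and swap parts
Front part s[0:2] = 'vy'
Back part s[2:] = 'qghgckz'
Rotated = back + front = 'qghgckz' + 'vy'
Result: qghgckzvy


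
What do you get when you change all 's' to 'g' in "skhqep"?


Input string: 'skhqep'
Operation: replace 's' with 'g'
Positions of 's': 0
After replacement: gkhqep


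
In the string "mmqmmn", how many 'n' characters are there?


Input string: 'mmqmmn'
Target character: 'n'
Scan each position: s[5]='n'
Matches found at indices: 5
Total: 1


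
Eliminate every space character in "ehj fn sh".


Input string: 'ehj fn sh'
Operation: remove all spaces
Words: 'ehj', 'fn', 'sh'
Join without spaces: ehjfnsh


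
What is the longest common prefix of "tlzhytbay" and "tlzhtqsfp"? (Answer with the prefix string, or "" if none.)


String 1: 'tlzhytbay'
String 2: 'tlzhtqsfp'
Compare position by position:
pos 0: 't' vs 't' match
pos 1: 'l' vs 'l' match
pos 2: 'z' vs 'z' match
pos 3: 'h' vs 'h' match
pos 4: 'y' vs 't' differ -> stop
Longest common prefix: "tlzh" (length 4)


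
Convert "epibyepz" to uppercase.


Input string: 'epibyepz'
Operation: convert each letter to uppercase
Mapping: 'e'->'E', 'p'->'P', 'i'->'I', 'b'->'B', 'y'->'Y', 'e'->'E', 'p'->'P', 'z'->'Z'
Result: EPIBYEPZ


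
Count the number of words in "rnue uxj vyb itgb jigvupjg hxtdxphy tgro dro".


Input string: 'rnue uxj vyb itgb jigvupjg hxtdxphy tgro dro'
Operation: split by spaces
Words found: 'rnue', 'uxj', 'vyb', 'itgb', 'jigvupjg', 'hxtdxphy', 'tgro', 'dro'
Word count: 8


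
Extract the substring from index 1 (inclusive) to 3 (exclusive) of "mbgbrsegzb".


Input string: 'mbgbrsegzb'
Operation: slice [1:3]
Extract characters: s[1]='b', s[2]='g'
Result: bg


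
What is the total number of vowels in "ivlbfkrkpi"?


Input string: 'ivlbfkrkpi'
Operation: count vowels (a, e, i, o, u)
Scan: s[0]='i' (vowel), s[1]='v', s[2]='l', s[3]='b', s[4]='f', s[5]='k', s[6]='r', s[7]='k', s[8]='p', s[9]='i' (vowel)
Vowels found: 2
Result: 2


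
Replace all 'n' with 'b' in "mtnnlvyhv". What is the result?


Input string: 'mtnnlvyhv'
Operation: replace 'n' with 'b'
Positions of 'n': 2, 3
After replacement: mtbblvyhv


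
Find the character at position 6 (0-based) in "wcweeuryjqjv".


Input string: 'wcweeuryjqjv'
Operation: get character at index 6
Index mapping: s[0]='w', s[1]='c', s[2]='w', s[3]='e', s[4]='e', s[5]='u', s[6]='r'
Result: 'r'


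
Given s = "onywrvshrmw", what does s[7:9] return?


Input string: 'onywrvshrmw'
Operation: slice [7:9]
Extract characters: s[7]='h', s[8]='r'
Result: hr


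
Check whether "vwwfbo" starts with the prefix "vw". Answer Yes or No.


Input string: 'vwwfbo'
Prefix to check: 'vw'
First 2 characters of input: 'vw'
Match: True
Result: Yes


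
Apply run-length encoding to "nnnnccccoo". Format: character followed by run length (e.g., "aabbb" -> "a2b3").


Input: 'nnnnccccoo'
Operation: identify consecutive runs
Runs: 'nnnn' -> n4, 'cccc' -> c4, 'oo' -> o2
Encoded: n4c4o2


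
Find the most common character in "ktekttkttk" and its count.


Input: 'ktekttkttk'
Operation: tally each character
Counts: 'e':1, 'k':4, 't':5
Maximum: 't' appears 5 times


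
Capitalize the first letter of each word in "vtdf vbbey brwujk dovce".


Input string: 'vtdf vbbey brwujk dovce'
Operation: capitalize first letter of each word
Word transformations: 'vtdf'->'Vtdf', 'vbbey'->'Vbbey', 'brwujk'->'Brwujk', 'dovce'->'Dovce'
Result: Vtdf Vbbey Brwujk Dovce


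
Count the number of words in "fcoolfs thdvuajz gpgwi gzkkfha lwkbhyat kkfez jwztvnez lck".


Input string: 'fcoolfs thdvuajz gpgwi gzkkfha lwkbhyat kkfez jwztvnez lck'
Operation: split by spaces
Words found: 'fcoolfs', 'thdvuajz', 'gpgwi', 'gzkkfha', 'lwkbhyat', 'kkfez', 'jwztvnez', 'lck'
Word count: 8


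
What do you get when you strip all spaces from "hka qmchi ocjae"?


Input string: 'hka qmchi ocjae'
Operation: remove all spaces
Words: 'hka', 'qmchi', 'ocjae'
Join without spaces: hkaqmchiocjae


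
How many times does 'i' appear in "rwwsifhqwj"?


Input string: 'rwwsifhqwj'
Target character: 'i'
Scan each position: s[4]='i'
Matches found at indices: 4
Total: 1


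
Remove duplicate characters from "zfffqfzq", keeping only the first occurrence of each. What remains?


Input: 'zfffqfzq'
Operation: keep first occurrence of each character
Scan: s[0]='z' new -> keep; s[1]='f' new -> keep; s[2]='f' seen -> skip; s[3]='f' seen -> skip; s[4]='q' new -> keep; s[5]='f' seen -> skip; s[6]='z' seen -> skip; s[7]='q' seen -> skip
Result: zfq


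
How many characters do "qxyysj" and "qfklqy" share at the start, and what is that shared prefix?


String 1: 'qxyysj'
String 2: 'qfklqy'
Compare position by position:
pos 0: 'q' vs 'q' match
pos 1: 'x' vs 'f' differ -> stop
Longest common prefix: "q" (length 1)


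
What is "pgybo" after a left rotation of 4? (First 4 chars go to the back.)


Input: 'pgybo', shift = 4
Operation: split at index 4 and swap parts
Front part s[0:4] = 'pgyb'
Back part s[4:] = 'o'
Rotated = back + front = 'o' + 'pgyb'
Result: opgyb


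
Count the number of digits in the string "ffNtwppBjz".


Input string: 'ffNtwppBjz'
Operation: count digit characters (0-9)
Scan: 'f', 'f', 'N', 't', 'w', 'p', 'p', 'B', 'j', 'z'
Digits found: 0
Result: 0


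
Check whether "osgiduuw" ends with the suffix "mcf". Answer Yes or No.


Input string: 'osgiduuw'
Suffix to check: 'mcf'
Last 3 characters of input: 'uuw'
Match: False
Result: No


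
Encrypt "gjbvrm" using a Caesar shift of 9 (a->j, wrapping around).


Input: 'gjbvrm', shift = 9
Operation: for each letter, (position + 9) mod 26
Mapping: 'g'(6+9=15)->'p', 'j'(9+9=18)->'s', 'b'(1+9=10)->'k', 'v'(21+9=30, 30 mod 26=4)->'e', 'r'(17+9=26, 26 mod 26=0)->'a', 'm'(12+9=21)->'v'
Result: pskeav


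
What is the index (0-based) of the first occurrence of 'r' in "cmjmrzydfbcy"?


Input string: 'cmjmrzydfbcy'
Target: 'r'
Scanning left to right: s[0]='c', s[1]='m', s[2]='j', s[3]='m', s[4]='r'
First match at index: 4


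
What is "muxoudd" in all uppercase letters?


Input string: 'muxoudd'
Operation: convert each letter to uppercase
Mapping: 'm'->'M', 'u'->'U', 'x'->'X', 'o'->'O', 'u'->'U', 'd'->'D', 'd'->'D'
Result: MUXOUDD


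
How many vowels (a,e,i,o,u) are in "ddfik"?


Input string: 'ddfik'
Operation: count vowels (a, e, i, o, u)
Scan: s[0]='d', s[1]='d', s[2]='f', s[3]='i' (vowel), s[4]='k'
Vowels found: 1
Result: 1


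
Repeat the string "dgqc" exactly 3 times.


Input string: 'dgqc'
Operation: repeat 3 times
Concatenation: 'dgqc' + 'dgqc' + 'dgqc'
Result: dgqcdgqcdgqc


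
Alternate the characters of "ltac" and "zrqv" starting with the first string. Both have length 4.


String 1: 'ltac'
String 2: 'zrqv'
Operation: alternate characters
Pairs: 'l'+'z', 't'+'r', 'a'+'q', 'c'+'v'
Result: lztraqcv


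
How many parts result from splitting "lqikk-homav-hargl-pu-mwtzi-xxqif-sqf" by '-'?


Input string: 'lqikk-homav-hargl-pu-mwtzi-xxqif-sqf'
Delimiter: '-'
Split result: 'lqikk', 'homav', 'hargl', 'pu', 'mwtzi', 'xxqif', 'sqf'
Number of parts: 7


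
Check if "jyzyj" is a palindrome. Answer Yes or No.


Input string: 'jyzyj'
Reversed: 'jyzyj'
Compare pairs: s[0]='j' vs s[4]='j' (match), s[1]='y' vs s[3]='y' (match)
Palindrome: Yes


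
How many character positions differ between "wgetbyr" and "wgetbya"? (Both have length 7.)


String 1: 'wgetbyr'
String 2: 'wgetbya'
Compare each position: pos 0: 'w'=='w', pos 1: 'g'=='g', pos 2: 'e'=='e', pos 3: 't'=='t', pos 4: 'b'=='b', pos 5: 'y'=='y', pos 6: 'r'!='a'
Differing positions: 1
Hamming distance: 1


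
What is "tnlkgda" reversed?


Input string: 'tnlkgda'
Operation: reverse character order
Original order: 't' -> 'n' -> 'l' -> 'k' -> 'g' -> 'd' -> 'a'
Reversed order: 'a' -> 'd' -> 'g' -> 'k' -> 'l' -> 'n' -> 't'
Result: adgklnt


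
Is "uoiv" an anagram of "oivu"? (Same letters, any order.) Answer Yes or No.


String 1: 'oivu' -> sorted: 'iouv'
String 2: 'uoiv' -> sorted: 'iouv'
Compare sorted forms: 'iouv' == 'iouv'
Anagram: Yes


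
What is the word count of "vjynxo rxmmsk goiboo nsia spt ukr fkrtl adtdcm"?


Input string: 'vjynxo rxmmsk goiboo nsia spt ukr fkrtl adtdcm'
Operation: split by spaces
Words found: 'vjynxo', 'rxmmsk', 'goiboo', 'nsia', 'spt', 'ukr', 'fkrtl', 'adtdcm'
Word count: 8


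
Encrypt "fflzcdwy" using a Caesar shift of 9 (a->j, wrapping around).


Input: 'fflzcdwy', shift = 9
Operation: for each letter, (position + 9) mod 26
Mapping: 'f'(5+9=14)->'o', 'f'(5+9=14)->'o', 'l'(11+9=20)->'u', 'z'(25+9=34, 34 mod 26=8)->'i', 'c'(2+9=11)->'l', 'd'(3+9=12)->'m', 'w'(22+9=31, 31 mod 26=5)->'f', 'y'(24+9=33, 33 mod 26=7)->'h'
Result: oouilmfh


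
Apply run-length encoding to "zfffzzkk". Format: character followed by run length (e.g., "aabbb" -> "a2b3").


Input: 'zfffzzkk'
Operation: identify consecutive runs
Runs: 'z' -> z1, 'fff' -> f3, 'zz' -> z2, 'kk' -> k2
Encoded: z1f3z2k2


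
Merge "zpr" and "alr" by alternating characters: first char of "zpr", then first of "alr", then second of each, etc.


String 1: 'zpr'
String 2: 'alr'
Operation: alternate characters
Pairs: 'z'+'a', 'p'+'l', 'r'+'r'
Result: zaplrr


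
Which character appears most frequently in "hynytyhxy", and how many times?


Input: 'hynytyhxy'
Operation: tally each character
Counts: 'h':2, 'n':1, 't':1, 'x':1, 'y':4
Maximum: 'y' appears 4 times


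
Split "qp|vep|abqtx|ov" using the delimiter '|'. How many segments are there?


Input string: 'qp|vep|abqtx|ov'
Delimiter: '|'
Split result: 'qp', 'vep', 'abqtx', 'ov'
Number of parts: 4


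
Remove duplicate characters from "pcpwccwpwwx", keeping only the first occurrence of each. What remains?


Input: 'pcpwccwpwwx'
Operation: keep first occurrence of each character
Scan: s[0]='p' new -> keep; s[1]='c' new -> keep; s[2]='p' seen -> skip; s[3]='w' new -> keep; s[4]='c' seen -> skip; s[5]='c' seen -> skip; s[6]='w' seen -> skip; s[7]='p' seen -> skip; s[8]='w' seen -> skip; s[9]='w' seen -> skip; s[10]='x' new -> keep
Result: pcwx


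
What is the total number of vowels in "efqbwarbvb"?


Input string: 'efqbwarbvb'
Operation: count vowels (a, e, i, o, u)
Scan: s[0]='e' (vowel), s[1]='f', s[2]='q', s[3]='b', s[4]='w', s[5]='a' (vowel), s[6]='r', s[7]='b', s[8]='v', s[9]='b'
Vowels found: 2
Result: 2


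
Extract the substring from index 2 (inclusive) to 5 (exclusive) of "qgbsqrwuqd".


Input string: 'qgbsqrwuqd'
Operation: slice [2:5]
Extract characters: s[2]='b', s[3]='s', s[4]='q'
Result: bsq


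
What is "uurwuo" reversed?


Input string: 'uurwuo'
Operation: reverse character order
Original order: 'u' -> 'u' -> 'r' -> 'w' -> 'u' -> 'o'
Reversed order: 'o' -> 'u' -> 'w' -> 'r' -> 'u' -> 'u'
Result: ouwruu


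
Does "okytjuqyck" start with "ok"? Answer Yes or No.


Input string: 'okytjuqyck'
Prefix to check: 'ok'
First 2 characters of input: 'ok'
Match: True
Result: Yes


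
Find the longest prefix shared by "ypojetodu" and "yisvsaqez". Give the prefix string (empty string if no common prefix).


String 1: 'ypojetodu'
String 2: 'yisvsaqez'
Compare position by position:
pos 0: 'y' vs 'y' match
pos 1: 'p' vs 'i' differ -> stop
Longest common prefix: "y" (length 1)


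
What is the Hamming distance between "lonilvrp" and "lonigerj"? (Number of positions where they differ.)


String 1: 'lonilvrp'
String 2: 'lonigerj'
Compare each position: pos 0: 'l'=='l', pos 1: 'o'=='o', pos 2: 'n'=='n', pos 3: 'i'=='i', pos 4: 'l'!='g', pos 5: 'v'!='e', pos 6: 'r'=='r', pos 7: 'p'!='j'
Differing positions: 3
Hamming distance: 3


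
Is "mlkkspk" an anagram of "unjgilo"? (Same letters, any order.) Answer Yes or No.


String 1: 'unjgilo' -> sorted: 'gijlnou'
String 2: 'mlkkspk' -> sorted: 'kkklmps'
Compare sorted forms: 'gijlnou' != 'kkklmps'
Anagram: No


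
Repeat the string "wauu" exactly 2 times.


Input string: 'wauu'
Operation: repeat 2 times
Concatenation: 'wauu' + 'wauu'
Result: wauuwauu


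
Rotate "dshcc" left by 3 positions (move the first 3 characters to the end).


Input: 'dshcc', shift = 3
Operation: split at index 3 and swap parts
Front part s[0:3] = 'dsh'
Back part s[3:] = 'cc'
Rotated = back + front = 'cc' + 'dsh'
Result: ccdsh


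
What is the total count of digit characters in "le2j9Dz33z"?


Input string: 'le2j9Dz33z'
Operation: count digit characters (0-9)
Scan: 'l', 'e', '2'(digit), 'j', '9'(digit), 'D', 'z', '3'(digit), '3'(digit), 'z'
Digits found: 4
Result: 4


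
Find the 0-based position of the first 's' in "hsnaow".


Input string: 'hsnaow'
Target: 's'
Scanning left to right: s[0]='h', s[1]='s'
First match at index: 1


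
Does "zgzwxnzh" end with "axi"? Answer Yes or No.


Input string: 'zgzwxnzh'
Suffix to check: 'axi'
Last 3 characters of input: 'nzh'
Match: False
Result: No


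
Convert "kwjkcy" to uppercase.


Input string: 'kwjkcy'
Operation: convert each letter to uppercase
Mapping: 'k'->'K', 'w'->'W', 'j'->'J', 'k'->'K', 'c'->'C', 'y'->'Y'
Result: KWJKCY


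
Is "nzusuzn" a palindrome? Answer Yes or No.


Input string: 'nzusuzn'
Reversed: 'nzusuzn'
Compare pairs: s[0]='n' vs s[6]='n' (match), s[1]='z' vs s[5]='z' (match), s[2]='u' vs s[4]='u' (match)
Palindrome: Yes


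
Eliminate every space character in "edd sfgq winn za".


Input string: 'edd sfgq winn za'
Operation: remove all spaces
Words: 'edd', 'sfgq', 'winn', 'za'
Join without spaces: eddsfgqwinnza


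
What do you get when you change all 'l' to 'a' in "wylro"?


Input string: 'wylro'
Operation: replace 'l' with 'a'
Positions of 'l': 2
After replacement: wyaro


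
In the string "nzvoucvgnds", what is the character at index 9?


Input string: 'nzvoucvgnds'
Operation: get character at index 9
Index mapping: s[0]='n', s[1]='z', s[2]='v', s[3]='o', s[4]='u', s[5]='c', s[6]='v', s[7]='g', s[8]='n', s[9]='d'
Result: 'd'


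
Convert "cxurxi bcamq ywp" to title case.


Input string: 'cxurxi bcamq ywp'
Operation: capitalize first letter of each word
Word transformations: 'cxurxi'->'Cxurxi', 'bcamq'->'Bcamq', 'ywp'->'Ywp'
Result: Cxurxi Bcamq Ywp


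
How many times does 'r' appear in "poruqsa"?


Input string: 'poruqsa'
Target character: 'r'
Scan each position: s[2]='r'
Matches found at indices: 2
Total: 1


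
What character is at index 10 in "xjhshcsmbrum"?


Input string: 'xjhshcsmbrum'
Operation: get character at index 10
Index mapping: s[0]='x', s[1]='j', s[2]='h', s[3]='s', s[4]='h', s[5]='c', s[6]='s', s[7]='m', s[8]='b', s[9]='r', s[10]='u'
Result: 'u'
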